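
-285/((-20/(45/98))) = 6.54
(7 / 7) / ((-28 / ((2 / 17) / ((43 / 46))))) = -23/5117 = 0.00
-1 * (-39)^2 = -1521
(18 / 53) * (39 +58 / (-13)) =8082/689 = 11.73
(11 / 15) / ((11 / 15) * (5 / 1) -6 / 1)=-11/35 = -0.31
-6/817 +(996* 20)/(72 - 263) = -16275786/156047 = -104.30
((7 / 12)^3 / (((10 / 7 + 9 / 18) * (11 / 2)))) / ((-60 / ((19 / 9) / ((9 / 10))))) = -45619/62355744 = 0.00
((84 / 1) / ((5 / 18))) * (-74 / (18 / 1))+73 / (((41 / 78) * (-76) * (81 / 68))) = -130902458/105165 = -1244.73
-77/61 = -1.26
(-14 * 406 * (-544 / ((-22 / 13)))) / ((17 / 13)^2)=-1068470.42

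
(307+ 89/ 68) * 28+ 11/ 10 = 1467737/170 = 8633.75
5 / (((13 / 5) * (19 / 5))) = 125/247 = 0.51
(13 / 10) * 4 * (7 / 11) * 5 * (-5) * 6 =-5460/11 = -496.36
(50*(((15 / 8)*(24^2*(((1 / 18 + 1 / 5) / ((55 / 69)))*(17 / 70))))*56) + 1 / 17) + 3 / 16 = 704476385/2992 = 235453.34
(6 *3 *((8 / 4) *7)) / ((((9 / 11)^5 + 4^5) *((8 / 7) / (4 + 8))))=426140946/164975273 = 2.58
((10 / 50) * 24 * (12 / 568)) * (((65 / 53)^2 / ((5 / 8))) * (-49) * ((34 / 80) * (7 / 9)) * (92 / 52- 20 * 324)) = 481803868/18815 = 25607.43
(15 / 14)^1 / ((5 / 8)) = 12/7 = 1.71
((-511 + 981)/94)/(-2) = -5/2 = -2.50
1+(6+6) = 13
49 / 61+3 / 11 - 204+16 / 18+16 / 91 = -110931566/549549 = -201.86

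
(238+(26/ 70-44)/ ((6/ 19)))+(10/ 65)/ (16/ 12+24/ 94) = 99.94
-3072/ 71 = -43.27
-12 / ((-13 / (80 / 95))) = 192/247 = 0.78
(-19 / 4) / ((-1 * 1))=4.75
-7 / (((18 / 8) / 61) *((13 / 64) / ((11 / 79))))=-130.09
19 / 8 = 2.38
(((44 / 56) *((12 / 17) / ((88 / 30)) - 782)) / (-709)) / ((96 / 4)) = 146189/4049808 = 0.04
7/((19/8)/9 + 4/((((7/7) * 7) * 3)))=3528/229 = 15.41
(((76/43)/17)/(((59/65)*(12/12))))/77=4940/3320933 = 0.00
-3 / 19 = -0.16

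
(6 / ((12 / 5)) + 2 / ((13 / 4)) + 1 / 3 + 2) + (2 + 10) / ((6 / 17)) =3077/78 = 39.45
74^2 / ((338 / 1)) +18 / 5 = 16732/845 = 19.80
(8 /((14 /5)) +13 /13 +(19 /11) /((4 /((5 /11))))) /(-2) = -2.03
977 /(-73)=-977/73 = -13.38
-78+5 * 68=262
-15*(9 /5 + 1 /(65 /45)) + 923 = 11513/13 = 885.62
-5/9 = -0.56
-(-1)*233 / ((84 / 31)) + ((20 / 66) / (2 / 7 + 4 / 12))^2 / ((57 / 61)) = 938242871/10878868 = 86.24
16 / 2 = 8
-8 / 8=-1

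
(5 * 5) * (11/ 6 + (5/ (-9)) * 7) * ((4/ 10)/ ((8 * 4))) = -185/288 = -0.64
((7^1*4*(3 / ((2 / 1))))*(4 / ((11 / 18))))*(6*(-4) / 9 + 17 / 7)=-720/11 = -65.45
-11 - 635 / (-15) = 94/3 = 31.33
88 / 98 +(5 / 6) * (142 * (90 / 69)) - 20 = 152422/1127 = 135.25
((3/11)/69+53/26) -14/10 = 21129/32890 = 0.64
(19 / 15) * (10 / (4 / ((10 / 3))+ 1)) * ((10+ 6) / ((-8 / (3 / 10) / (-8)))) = 304/11 = 27.64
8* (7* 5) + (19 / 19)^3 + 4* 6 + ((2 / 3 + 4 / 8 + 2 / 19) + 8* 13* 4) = 82339/114 = 722.27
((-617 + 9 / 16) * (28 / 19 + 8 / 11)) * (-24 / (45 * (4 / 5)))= 1134245/1254 = 904.50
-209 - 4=-213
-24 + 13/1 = -11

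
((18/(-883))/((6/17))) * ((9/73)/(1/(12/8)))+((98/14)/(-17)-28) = -62290803/2191606 = -28.42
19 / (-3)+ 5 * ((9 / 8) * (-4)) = -173/6 = -28.83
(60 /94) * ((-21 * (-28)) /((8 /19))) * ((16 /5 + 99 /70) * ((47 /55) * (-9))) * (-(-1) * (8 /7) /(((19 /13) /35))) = -9523332/11 = -865757.45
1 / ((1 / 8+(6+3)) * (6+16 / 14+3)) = 56/5183 = 0.01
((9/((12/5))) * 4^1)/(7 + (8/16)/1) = 2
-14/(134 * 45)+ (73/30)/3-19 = -109693/6030 = -18.19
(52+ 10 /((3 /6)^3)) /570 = 0.23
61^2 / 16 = 3721/16 = 232.56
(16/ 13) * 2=32/13 = 2.46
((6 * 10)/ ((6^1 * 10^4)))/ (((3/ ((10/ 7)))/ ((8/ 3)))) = 2/1575 = 0.00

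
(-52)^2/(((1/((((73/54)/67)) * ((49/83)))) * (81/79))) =382052216/12161907 = 31.41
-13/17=-0.76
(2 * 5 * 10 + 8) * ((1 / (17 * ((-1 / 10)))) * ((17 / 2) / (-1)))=540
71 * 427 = 30317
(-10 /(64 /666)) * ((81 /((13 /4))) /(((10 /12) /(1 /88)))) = -80919/2288 = -35.37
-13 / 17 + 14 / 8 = 67/68 = 0.99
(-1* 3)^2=9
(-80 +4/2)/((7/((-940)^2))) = -68920800/7 = -9845828.57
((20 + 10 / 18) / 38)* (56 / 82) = 2590/7011 = 0.37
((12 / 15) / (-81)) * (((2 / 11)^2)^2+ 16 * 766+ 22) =-239682952/1976535 = -121.26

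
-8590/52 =-4295/26 = -165.19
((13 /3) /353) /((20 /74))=481/10590 = 0.05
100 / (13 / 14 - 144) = -1400/2003 = -0.70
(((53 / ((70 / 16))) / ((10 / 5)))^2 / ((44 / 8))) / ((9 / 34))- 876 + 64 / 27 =-308679724/363825 = -848.43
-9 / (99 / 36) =-36/11 = -3.27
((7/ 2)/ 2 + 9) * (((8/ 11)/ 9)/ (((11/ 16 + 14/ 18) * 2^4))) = 86/2321 = 0.04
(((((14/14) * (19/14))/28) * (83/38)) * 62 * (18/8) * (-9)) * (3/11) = -625239/17248 = -36.25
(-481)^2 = 231361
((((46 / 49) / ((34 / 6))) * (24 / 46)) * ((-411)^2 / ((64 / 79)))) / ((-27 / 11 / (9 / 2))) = -440377047/13328 = -33041.50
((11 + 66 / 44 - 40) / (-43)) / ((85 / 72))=396/731 = 0.54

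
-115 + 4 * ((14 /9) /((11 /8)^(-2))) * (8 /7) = -914/9 = -101.56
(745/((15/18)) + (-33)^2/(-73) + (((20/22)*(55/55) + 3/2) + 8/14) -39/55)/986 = 4503717/5038460 = 0.89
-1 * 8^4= -4096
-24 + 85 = 61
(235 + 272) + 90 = 597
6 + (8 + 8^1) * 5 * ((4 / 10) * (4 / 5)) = 158/5 = 31.60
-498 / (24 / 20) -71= -486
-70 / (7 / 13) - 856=-986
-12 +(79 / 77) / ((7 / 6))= -5994/539 = -11.12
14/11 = 1.27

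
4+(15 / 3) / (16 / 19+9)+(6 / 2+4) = 2152/187 = 11.51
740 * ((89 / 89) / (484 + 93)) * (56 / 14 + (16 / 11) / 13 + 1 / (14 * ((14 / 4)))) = 21426700/4043039 = 5.30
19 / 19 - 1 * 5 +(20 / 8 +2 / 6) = -7/6 = -1.17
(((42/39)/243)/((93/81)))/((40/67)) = 469/72540 = 0.01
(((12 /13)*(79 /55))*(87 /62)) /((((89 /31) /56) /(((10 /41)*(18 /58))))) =1433376/521807 = 2.75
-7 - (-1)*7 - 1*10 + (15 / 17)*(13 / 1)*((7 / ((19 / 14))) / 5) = 592/323 = 1.83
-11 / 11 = -1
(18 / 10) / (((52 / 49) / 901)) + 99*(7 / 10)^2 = 512442/325 = 1576.74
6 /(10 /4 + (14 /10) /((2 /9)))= 15/22 = 0.68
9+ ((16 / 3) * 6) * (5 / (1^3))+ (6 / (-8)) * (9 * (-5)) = 811/4 = 202.75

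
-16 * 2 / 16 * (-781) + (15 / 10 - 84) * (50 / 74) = 111463/74 = 1506.26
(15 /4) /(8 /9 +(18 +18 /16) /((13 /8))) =1755/5924 = 0.30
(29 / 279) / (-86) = -29/23994 = 0.00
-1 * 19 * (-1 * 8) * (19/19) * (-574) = -87248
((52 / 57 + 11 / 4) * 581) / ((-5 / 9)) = -291081/76 = -3830.01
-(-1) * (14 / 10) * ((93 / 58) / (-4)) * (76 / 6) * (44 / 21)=-6479/435 = -14.89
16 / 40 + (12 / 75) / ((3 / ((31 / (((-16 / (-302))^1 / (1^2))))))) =4741/150 = 31.61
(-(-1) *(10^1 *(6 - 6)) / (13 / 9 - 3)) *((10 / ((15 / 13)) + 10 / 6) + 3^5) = 0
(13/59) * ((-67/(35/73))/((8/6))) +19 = -33809/8260 = -4.09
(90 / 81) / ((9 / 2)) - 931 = -75391/81 = -930.75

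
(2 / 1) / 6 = 1/3 = 0.33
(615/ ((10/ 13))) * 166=132717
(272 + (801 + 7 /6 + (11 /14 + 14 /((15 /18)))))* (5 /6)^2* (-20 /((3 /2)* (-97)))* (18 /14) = 5731700/42777 = 133.99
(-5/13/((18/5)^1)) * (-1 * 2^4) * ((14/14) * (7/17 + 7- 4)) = 5.83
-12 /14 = -6/7 = -0.86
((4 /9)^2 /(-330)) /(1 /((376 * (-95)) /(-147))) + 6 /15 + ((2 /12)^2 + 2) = 17935943/7858620 = 2.28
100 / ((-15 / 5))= -100/3 = -33.33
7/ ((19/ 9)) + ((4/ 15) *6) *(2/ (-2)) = 163/95 = 1.72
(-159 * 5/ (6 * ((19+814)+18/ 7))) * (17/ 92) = -31535/1076216 = -0.03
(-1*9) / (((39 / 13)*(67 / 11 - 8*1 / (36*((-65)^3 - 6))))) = -81565407/165602515 = -0.49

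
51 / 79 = 0.65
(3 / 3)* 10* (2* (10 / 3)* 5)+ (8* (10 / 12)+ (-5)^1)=335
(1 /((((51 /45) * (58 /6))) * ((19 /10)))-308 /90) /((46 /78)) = -18489484/3231615 = -5.72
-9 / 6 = -3/2 = -1.50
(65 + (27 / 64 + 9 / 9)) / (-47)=-4251/3008 = -1.41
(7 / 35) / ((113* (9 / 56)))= 56/5085 = 0.01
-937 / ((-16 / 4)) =937/4 = 234.25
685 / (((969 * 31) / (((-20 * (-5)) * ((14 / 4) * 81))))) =646.48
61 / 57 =1.07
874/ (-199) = -874/199 = -4.39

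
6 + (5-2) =9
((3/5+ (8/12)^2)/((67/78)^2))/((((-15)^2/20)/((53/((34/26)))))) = 5.10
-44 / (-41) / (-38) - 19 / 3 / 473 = -46019/1105401 = -0.04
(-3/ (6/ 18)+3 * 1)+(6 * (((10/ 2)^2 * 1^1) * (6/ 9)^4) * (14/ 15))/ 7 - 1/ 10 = -1741/810 = -2.15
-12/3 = -4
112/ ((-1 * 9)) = -12.44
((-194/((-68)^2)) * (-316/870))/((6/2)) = 7663/1508580 = 0.01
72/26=36/13 = 2.77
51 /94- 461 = -460.46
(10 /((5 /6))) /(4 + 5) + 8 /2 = 16/3 = 5.33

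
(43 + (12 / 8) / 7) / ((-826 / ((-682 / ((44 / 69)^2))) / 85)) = 689987925/92512 = 7458.36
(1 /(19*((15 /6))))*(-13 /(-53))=26/5035 = 0.01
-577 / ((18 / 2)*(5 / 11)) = -6347/45 = -141.04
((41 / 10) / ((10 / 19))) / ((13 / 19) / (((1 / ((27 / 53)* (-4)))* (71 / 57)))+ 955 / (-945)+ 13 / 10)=-13512933/1439590 = -9.39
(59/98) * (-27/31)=-1593/3038 = -0.52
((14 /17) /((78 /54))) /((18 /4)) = 28/221 = 0.13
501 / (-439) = -501/439 = -1.14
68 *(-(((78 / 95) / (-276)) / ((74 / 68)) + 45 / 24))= -20585419/161690 = -127.31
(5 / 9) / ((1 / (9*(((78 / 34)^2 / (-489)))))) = -2535/47107 = -0.05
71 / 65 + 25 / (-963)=66748/62595 = 1.07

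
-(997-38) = -959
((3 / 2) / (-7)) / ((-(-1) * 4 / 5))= -15/56 = -0.27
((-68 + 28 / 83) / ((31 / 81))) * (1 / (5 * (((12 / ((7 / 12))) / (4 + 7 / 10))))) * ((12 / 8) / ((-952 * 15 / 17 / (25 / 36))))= 16497/1646720 = 0.01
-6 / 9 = -2/3 = -0.67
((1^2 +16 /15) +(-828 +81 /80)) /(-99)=197981/23760 = 8.33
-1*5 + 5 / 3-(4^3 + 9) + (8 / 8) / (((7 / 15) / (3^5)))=9332/21 = 444.38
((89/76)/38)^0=1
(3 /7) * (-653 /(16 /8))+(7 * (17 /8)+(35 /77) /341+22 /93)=-78654847/630168 = -124.82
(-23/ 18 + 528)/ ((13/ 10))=47405/117 = 405.17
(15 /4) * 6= 45/2 = 22.50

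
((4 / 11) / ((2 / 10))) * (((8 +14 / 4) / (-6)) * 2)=-230/33 = -6.97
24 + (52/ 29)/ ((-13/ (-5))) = 716/29 = 24.69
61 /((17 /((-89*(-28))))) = 152012/17 = 8941.88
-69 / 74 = -0.93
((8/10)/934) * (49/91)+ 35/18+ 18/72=2398549/1092780 = 2.19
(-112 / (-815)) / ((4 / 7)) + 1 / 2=1207/1630 = 0.74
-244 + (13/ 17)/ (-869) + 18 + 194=-472749/14773 = -32.00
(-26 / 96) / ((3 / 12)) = -13/12 = -1.08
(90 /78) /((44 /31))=465/572 = 0.81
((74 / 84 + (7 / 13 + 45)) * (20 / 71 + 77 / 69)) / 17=173537215/45472518 = 3.82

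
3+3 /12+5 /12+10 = 13.67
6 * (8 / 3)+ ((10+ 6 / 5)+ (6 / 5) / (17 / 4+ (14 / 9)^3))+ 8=826088/23369 = 35.35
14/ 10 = 7/5 = 1.40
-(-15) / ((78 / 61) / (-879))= -268095/26 = -10311.35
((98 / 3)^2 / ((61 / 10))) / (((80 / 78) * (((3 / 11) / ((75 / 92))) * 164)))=8583575/2761104 = 3.11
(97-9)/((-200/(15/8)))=-33/40 = -0.82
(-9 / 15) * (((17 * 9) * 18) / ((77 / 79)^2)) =-51563142/29645 = -1739.35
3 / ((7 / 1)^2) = 3/49 = 0.06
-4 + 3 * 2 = 2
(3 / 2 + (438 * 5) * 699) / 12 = 127567.62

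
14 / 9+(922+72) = 8960/9 = 995.56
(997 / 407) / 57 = 997/23199 = 0.04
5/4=1.25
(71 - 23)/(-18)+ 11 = 25/3 = 8.33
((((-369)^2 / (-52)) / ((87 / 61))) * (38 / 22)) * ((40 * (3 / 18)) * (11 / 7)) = -87672555/2639 = -33221.89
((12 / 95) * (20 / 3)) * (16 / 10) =128/95 = 1.35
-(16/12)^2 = -16/9 = -1.78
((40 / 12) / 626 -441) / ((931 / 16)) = -6625504/874209 = -7.58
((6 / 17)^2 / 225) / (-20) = -1/36125 = 0.00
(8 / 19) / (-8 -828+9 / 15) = -40/79363 = 0.00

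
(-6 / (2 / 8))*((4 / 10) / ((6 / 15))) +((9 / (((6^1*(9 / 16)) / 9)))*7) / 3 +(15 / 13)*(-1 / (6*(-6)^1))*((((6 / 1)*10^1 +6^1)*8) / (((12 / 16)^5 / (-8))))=-1701152/3159 = -538.51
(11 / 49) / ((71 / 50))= 550/3479 = 0.16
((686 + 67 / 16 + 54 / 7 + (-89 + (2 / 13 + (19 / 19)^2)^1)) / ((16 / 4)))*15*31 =70918.97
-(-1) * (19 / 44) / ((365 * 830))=19/13329800 = 0.00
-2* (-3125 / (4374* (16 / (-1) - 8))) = -3125/52488 = -0.06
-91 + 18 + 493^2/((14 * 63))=178663/882 = 202.57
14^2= 196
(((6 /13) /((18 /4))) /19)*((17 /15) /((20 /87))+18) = 2293/18525 = 0.12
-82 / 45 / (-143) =82/6435 = 0.01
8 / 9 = 0.89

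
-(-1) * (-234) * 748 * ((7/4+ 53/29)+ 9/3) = -33387354/29 = -1151288.07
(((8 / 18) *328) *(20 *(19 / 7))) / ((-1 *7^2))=-498560/3087 = -161.50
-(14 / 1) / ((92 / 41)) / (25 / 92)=-574/25 = -22.96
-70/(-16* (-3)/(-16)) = 70/3 = 23.33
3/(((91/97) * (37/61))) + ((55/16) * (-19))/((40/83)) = -56135221/430976 = -130.25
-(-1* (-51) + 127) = -178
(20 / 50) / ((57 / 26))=52/285 = 0.18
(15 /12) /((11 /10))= 25/22 = 1.14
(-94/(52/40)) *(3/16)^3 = -6345/13312 = -0.48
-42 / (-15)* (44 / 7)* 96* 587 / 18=826496/15 = 55099.73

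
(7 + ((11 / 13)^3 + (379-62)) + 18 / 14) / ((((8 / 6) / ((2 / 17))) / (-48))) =-1380.25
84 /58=42/29 = 1.45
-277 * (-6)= 1662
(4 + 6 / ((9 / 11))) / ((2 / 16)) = 272/3 = 90.67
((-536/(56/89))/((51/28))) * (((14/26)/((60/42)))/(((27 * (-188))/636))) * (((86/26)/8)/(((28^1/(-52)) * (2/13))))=-95127739/862920 = -110.24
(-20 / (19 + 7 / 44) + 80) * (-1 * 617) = -41067520/843 = -48715.92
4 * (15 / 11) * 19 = 103.64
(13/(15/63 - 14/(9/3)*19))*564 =-51324/619 = -82.91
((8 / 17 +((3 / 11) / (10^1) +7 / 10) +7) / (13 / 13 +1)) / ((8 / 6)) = 4599/1496 = 3.07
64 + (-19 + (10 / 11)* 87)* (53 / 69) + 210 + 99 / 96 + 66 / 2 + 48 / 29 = 250638875/704352 = 355.84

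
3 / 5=0.60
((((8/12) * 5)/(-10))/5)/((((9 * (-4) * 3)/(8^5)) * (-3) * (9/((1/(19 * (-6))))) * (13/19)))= 4096/426465 = 0.01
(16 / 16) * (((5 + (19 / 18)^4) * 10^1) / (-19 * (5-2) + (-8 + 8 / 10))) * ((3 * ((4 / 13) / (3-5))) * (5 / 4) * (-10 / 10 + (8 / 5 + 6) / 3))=376740575/438064848 = 0.86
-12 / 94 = -6/47 = -0.13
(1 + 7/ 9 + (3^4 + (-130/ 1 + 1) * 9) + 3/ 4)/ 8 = -38789/288 = -134.68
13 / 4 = 3.25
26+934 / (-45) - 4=1.24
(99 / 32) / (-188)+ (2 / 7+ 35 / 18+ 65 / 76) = 22100089/7201152 = 3.07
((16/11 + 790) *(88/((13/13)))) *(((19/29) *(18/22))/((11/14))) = 166737312/3509 = 47517.05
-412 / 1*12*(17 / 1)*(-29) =2437392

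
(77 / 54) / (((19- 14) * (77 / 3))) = 1/90 = 0.01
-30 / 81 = -10/27 = -0.37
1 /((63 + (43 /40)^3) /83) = 5312000/4111507 = 1.29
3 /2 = 1.50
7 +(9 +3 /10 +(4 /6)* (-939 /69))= 4987/690 = 7.23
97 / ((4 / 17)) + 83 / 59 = 413.66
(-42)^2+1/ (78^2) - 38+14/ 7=10513153/6084 = 1728.00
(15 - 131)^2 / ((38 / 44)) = 296032/19 = 15580.63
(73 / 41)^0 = 1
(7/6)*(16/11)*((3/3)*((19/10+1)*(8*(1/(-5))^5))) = -6496/515625 = -0.01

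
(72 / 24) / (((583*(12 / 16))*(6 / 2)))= 4/1749 = 0.00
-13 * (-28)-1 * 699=-335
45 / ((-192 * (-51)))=5/1088 = 0.00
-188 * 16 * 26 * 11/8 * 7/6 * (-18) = 2258256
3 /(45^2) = 1/675 = 0.00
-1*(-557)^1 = 557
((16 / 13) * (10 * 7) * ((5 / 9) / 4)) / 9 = 1400/1053 = 1.33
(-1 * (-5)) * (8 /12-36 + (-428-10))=-7100/3 = -2366.67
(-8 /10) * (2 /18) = -4/45 = -0.09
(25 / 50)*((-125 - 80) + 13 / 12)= -2447/24 = -101.96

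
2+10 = 12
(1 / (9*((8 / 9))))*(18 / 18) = 0.12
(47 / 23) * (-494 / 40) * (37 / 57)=-22607/1380 = -16.38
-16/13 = -1.23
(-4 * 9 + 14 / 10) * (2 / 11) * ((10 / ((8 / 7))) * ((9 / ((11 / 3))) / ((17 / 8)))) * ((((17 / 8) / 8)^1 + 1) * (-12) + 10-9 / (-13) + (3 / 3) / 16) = 15073317/53482 = 281.84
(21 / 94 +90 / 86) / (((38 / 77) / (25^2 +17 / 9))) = 371658287/230394 = 1613.14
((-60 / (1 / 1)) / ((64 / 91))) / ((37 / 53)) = -122.20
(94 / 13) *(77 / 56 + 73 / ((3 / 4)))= 111343/156 = 713.74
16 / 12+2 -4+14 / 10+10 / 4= 97/30 = 3.23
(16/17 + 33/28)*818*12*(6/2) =7428258/119 = 62422.34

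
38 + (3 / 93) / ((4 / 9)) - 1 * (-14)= 6457/124 = 52.07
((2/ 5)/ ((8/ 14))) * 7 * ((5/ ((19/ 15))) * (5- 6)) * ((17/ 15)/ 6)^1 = -833/228 = -3.65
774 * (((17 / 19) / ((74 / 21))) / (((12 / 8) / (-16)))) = -1473696/703 = -2096.30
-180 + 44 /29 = -5176/29 = -178.48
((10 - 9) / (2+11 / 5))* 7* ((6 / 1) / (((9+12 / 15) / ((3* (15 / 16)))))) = 2.87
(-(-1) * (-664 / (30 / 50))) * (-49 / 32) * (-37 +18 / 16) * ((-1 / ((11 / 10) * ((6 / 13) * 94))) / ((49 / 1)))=7741825/297792 = 26.00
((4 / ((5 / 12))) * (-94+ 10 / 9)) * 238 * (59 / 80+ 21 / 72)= -49145096/225 = -218422.65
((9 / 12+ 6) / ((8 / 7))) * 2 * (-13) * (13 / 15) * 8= -10647/10 = -1064.70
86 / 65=1.32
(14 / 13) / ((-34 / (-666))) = 4662/221 = 21.10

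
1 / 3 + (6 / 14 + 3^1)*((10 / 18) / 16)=19/42 = 0.45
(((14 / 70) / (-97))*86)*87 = -7482/485 = -15.43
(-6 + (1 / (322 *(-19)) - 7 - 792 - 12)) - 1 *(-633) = -184.00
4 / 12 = 0.33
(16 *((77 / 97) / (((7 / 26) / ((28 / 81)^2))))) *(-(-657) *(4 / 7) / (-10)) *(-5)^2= -374133760/70713 = -5290.88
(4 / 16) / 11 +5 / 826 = 523/18172 = 0.03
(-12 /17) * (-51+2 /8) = 609/17 = 35.82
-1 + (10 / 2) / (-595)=-120/119 = -1.01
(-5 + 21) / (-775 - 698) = -16/1473 = -0.01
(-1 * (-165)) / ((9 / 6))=110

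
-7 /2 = -3.50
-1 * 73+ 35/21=-214/3 = -71.33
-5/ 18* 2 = -5/9 = -0.56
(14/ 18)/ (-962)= -7/8658 = 0.00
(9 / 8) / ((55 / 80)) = 18/11 = 1.64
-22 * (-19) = 418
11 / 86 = 0.13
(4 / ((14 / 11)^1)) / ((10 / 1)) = 11/35 = 0.31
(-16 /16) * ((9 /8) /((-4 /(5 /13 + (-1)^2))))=81/208 = 0.39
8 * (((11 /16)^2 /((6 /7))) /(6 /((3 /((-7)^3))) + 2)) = -0.01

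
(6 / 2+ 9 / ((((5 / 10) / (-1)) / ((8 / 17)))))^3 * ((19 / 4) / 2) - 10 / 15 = -45926957/117912 = -389.50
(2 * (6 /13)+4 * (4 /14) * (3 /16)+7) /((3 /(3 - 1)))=1481/273 = 5.42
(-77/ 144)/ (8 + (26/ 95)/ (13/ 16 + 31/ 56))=-124355/1907072 = -0.07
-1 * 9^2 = -81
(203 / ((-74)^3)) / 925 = -203/374832200 = 0.00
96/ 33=32/11 = 2.91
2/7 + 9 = 65/7 = 9.29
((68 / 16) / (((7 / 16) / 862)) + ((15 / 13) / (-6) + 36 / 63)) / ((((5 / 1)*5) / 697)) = 212457449/910 = 233469.72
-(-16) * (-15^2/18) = -200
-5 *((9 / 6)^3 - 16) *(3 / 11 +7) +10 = 5160/11 = 469.09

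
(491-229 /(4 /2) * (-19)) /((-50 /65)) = -69329/20 = -3466.45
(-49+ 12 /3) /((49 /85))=-3825/49 = -78.06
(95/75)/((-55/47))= -893/825 = -1.08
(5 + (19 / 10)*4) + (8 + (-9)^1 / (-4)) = 457/20 = 22.85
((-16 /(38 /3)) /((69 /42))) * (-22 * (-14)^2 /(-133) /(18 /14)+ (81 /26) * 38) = -35753200/323817 = -110.41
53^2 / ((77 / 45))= 126405/77 = 1641.62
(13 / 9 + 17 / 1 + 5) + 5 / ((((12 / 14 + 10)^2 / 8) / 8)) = 84991/3249 = 26.16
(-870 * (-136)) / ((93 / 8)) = 315520/31 = 10178.06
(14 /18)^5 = 16807/59049 = 0.28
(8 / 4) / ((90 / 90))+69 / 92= 11/4 = 2.75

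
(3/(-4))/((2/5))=-15/8 = -1.88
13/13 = 1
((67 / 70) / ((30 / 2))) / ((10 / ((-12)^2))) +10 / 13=19202/11375 = 1.69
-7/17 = -0.41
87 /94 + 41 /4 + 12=23.18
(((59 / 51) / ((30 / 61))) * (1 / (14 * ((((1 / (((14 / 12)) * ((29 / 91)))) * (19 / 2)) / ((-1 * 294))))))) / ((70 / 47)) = -4905437/3779100 = -1.30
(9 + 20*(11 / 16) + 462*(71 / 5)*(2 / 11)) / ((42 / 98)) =170177/60 = 2836.28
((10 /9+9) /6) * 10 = 455/27 = 16.85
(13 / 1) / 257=13/257 = 0.05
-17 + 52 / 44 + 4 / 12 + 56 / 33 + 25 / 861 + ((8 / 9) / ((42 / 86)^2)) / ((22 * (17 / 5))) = -417169850/30430323 = -13.71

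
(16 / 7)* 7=16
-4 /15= -0.27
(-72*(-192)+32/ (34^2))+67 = 4014507/289 = 13891.03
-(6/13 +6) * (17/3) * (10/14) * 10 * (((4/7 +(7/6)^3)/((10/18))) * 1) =-277525/273 = -1016.58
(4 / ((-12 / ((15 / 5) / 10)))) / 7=-1/70 = -0.01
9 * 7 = 63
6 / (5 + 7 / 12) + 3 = 273/67 = 4.07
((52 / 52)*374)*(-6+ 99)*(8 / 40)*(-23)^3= -84638518.80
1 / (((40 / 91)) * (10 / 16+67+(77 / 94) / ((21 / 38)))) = 12831/389765 = 0.03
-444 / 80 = -111/20 = -5.55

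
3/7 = 0.43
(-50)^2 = 2500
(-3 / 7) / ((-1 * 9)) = 1/21 = 0.05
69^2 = 4761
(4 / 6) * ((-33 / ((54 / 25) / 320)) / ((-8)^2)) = -1375/27 = -50.93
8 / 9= 0.89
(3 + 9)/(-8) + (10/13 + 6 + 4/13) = 145/26 = 5.58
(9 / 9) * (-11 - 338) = -349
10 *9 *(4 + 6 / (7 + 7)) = 2790/7 = 398.57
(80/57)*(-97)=-7760/57 = -136.14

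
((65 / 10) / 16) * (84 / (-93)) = -91/248 = -0.37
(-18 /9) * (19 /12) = -19/6 = -3.17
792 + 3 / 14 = 11091/14 = 792.21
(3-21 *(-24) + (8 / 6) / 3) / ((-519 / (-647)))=632.59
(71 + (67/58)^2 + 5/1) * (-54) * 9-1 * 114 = -63408927/1682 = -37698.53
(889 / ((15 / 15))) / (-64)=-889/64 = -13.89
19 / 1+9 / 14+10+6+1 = 513/14 = 36.64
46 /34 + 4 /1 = 91/17 = 5.35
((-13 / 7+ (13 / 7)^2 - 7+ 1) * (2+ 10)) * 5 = -12960/49 = -264.49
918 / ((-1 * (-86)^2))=-459/3698 = -0.12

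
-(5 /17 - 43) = 726/17 = 42.71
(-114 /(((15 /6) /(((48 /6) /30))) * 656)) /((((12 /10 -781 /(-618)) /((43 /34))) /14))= -3534342/26531305 = -0.13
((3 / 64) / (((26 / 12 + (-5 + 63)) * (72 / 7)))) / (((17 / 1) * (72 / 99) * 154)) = 1/25137152 = 0.00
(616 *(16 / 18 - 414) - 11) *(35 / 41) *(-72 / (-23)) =-641308360/943 = -680072.49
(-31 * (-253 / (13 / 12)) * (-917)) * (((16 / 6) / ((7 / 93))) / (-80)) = 191102538/65 = 2940039.05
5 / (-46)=-5/46 = -0.11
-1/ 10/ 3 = -1/30 = -0.03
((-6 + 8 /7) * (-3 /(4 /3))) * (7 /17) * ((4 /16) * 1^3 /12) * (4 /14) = 3/112 = 0.03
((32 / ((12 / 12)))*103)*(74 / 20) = 60976/5 = 12195.20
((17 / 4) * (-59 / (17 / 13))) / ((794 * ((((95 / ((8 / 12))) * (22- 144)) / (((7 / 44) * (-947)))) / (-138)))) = 116942189/404908240 = 0.29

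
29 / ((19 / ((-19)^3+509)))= -184150/19 = -9692.11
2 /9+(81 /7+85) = 6098/63 = 96.79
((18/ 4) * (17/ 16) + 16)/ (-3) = -665/96 = -6.93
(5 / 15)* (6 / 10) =0.20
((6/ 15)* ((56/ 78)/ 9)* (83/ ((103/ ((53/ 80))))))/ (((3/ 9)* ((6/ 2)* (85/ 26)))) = 30793/5909625 = 0.01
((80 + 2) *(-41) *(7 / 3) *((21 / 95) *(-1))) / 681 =164738/64695 = 2.55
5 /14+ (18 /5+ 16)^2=134581/350 = 384.52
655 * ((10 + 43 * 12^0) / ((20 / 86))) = 298549/2 = 149274.50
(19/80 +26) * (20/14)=2099/56 = 37.48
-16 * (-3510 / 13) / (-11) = -4320/11 = -392.73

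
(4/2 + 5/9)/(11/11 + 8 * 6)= 23/441 = 0.05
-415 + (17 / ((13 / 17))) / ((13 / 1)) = -69846/169 = -413.29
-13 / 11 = -1.18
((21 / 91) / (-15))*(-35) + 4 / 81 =619/1053 = 0.59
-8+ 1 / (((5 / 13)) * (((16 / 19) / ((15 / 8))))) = -283/128 = -2.21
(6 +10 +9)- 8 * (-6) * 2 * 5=505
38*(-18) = -684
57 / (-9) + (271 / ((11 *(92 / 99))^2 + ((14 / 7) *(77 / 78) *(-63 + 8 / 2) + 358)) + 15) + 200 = 228936059/1093035 = 209.45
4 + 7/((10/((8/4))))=27/5 = 5.40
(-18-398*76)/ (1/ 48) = -1452768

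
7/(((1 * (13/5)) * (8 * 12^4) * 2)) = 35/4313088 = 0.00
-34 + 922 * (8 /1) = 7342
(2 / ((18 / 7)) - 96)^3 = -629422793/729 = -863405.75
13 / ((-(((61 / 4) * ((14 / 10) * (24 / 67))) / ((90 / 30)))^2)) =-1458925/729316 = -2.00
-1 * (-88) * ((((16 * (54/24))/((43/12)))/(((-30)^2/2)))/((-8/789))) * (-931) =193923576/1075 = 180394.02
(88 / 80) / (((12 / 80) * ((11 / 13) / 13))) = 338/3 = 112.67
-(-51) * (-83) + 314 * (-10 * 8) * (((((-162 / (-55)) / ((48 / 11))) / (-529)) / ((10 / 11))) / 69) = -257483469/60835 = -4232.49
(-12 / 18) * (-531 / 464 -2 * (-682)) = -632365/696 = -908.57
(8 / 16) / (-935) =-1/1870 = 0.00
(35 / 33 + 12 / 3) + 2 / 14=1202/231 = 5.20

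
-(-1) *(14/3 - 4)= 2/3 = 0.67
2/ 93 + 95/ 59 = 8953/5487 = 1.63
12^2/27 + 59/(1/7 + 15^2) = 26455/4728 = 5.60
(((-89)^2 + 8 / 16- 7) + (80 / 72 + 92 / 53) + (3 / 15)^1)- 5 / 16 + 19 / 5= 7921.03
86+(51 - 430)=-293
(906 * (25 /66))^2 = 117773.76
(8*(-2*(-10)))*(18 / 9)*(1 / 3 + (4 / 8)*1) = 800/3 = 266.67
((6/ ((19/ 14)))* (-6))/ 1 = -504/19 = -26.53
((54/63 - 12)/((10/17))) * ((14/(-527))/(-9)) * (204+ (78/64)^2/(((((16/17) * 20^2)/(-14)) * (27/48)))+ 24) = -12.74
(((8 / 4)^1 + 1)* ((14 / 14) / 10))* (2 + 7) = 27/10 = 2.70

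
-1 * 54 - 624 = -678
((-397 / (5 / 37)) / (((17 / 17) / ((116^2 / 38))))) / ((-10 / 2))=98827592/475 = 208058.09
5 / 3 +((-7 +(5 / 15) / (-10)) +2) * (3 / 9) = -1/90 = -0.01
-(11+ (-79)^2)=-6252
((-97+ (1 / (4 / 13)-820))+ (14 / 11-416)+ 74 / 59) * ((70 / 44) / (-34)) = 120591485/1941808 = 62.10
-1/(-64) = 1/64 = 0.02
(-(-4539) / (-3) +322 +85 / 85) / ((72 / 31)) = -18445/36 = -512.36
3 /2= 1.50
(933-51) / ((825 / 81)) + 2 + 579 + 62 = 200639/275 = 729.60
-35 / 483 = -5/69 = -0.07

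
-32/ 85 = -0.38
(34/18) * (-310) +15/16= -84185/144 = -584.62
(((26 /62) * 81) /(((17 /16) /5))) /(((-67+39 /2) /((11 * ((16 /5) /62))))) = -2965248/1552015 = -1.91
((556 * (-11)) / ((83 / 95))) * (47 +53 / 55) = -27867832/83 = -335757.01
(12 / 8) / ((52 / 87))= 261/104 = 2.51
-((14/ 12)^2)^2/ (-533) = 2401/690768 = 0.00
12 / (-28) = -3/7 = -0.43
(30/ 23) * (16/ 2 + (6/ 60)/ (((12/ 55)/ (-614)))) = -16405/46 = -356.63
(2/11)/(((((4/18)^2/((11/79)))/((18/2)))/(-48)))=-17496/79 = -221.47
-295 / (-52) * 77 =22715/52 = 436.83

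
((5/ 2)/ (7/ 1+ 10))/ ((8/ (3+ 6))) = 45/272 = 0.17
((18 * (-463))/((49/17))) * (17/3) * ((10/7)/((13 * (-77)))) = 8028420/343343 = 23.38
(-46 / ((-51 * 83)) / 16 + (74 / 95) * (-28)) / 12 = -70164023/38604960 = -1.82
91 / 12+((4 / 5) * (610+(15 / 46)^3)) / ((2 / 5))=89621101/73002 = 1227.65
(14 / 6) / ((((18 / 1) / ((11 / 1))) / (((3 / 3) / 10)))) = 77/540 = 0.14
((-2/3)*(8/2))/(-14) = 4/21 = 0.19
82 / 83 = 0.99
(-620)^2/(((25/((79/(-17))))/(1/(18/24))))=-4858816/51 = -95270.90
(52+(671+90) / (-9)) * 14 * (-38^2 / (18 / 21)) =20731508/27 = 767833.63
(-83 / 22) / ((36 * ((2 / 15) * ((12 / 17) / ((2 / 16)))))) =-7055/50688 = -0.14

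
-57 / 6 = -19/2 = -9.50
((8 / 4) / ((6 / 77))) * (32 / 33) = 24.89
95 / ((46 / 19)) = 1805/46 = 39.24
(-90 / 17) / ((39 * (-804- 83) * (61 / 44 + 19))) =440/58612073 = 0.00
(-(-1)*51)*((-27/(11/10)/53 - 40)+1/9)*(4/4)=-2057.95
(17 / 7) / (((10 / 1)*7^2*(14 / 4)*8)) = 17/96040 = 0.00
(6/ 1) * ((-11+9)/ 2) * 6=-36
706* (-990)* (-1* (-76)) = -53119440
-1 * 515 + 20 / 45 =-4631/9 = -514.56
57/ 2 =28.50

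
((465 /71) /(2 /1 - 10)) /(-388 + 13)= 31/14200 = 0.00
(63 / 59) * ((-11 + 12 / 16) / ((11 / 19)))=-49077/2596 = -18.90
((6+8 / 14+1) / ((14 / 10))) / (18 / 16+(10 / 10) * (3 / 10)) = 10600/2793 = 3.80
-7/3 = -2.33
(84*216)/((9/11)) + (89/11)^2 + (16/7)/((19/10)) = 22242.67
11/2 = 5.50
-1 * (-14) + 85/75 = 227/15 = 15.13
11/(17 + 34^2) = 11/1173 = 0.01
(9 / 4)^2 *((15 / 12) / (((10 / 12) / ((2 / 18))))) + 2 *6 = 411/32 = 12.84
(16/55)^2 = 256/3025 = 0.08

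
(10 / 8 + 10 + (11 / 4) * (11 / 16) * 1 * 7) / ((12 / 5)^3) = 195875/110592 = 1.77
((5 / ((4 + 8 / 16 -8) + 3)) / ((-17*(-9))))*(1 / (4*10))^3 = -1/979200 = 0.00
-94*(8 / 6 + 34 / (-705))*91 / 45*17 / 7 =-593.26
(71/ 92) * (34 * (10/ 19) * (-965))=-5823775/437 = -13326.72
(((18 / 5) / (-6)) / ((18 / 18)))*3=-9/5 = -1.80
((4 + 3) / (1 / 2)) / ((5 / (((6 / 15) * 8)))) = 224/25 = 8.96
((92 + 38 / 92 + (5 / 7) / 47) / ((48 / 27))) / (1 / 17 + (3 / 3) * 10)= 23779753/4600736 = 5.17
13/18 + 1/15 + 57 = 5201/90 = 57.79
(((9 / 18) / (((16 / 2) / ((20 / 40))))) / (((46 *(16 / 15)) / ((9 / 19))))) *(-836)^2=310365/1472 = 210.85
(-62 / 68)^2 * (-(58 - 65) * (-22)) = -73997/578 = -128.02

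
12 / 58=6/29 = 0.21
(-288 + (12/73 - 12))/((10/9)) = -98496/365 = -269.85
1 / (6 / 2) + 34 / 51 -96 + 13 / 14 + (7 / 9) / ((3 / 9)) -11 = -4315/42 = -102.74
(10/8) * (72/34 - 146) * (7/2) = -42805/68 = -629.49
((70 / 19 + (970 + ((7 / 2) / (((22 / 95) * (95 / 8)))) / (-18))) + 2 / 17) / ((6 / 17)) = 31137001/11286 = 2758.90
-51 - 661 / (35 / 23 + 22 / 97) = -1673642/3901 = -429.03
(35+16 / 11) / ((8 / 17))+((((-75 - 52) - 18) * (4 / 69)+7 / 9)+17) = 1581839/18216 = 86.84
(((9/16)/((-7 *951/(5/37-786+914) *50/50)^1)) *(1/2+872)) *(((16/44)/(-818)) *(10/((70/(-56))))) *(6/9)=-752095/33580127 = -0.02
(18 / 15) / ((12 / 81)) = 81/10 = 8.10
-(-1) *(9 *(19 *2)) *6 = 2052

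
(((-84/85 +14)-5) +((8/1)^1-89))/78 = -1034/1105 = -0.94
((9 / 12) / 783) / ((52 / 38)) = 19/27144 = 0.00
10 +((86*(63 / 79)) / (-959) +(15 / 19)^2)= 41226791/3907103 = 10.55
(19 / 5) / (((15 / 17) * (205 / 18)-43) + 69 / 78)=-12597/106300 = -0.12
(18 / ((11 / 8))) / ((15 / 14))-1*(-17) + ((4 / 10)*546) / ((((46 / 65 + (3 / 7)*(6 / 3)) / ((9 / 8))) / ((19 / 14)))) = 37955081/156640 = 242.31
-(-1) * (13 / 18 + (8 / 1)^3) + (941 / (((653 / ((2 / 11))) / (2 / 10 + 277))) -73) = 30110851/58770 = 512.35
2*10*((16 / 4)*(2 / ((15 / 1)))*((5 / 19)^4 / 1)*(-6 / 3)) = -40000/390963 = -0.10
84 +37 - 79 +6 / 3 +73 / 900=44.08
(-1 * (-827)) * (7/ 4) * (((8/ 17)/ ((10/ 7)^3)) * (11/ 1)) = 2569.63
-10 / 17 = -0.59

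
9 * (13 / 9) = 13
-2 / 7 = -0.29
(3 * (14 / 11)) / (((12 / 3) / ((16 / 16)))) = 21/22 = 0.95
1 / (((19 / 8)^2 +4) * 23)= 64/14191 = 0.00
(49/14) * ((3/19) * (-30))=-315/19 = -16.58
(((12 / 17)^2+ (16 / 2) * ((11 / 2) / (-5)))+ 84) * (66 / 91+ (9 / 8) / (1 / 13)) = 30559155/26299 = 1161.99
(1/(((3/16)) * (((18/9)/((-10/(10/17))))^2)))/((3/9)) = 1156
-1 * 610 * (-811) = 494710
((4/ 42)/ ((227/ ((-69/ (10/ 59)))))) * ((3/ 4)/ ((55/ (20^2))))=-0.93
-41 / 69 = -0.59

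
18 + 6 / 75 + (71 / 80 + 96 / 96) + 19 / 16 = 4231/200 = 21.16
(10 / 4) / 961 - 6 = -11527/1922 = -6.00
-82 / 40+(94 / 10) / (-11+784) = -6301/3092 = -2.04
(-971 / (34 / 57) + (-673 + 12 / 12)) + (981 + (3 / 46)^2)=-47441625/35972 = -1318.85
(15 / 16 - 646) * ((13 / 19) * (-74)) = 4964401/152 = 32660.53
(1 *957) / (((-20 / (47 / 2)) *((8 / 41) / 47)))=-86674533/320 = -270857.92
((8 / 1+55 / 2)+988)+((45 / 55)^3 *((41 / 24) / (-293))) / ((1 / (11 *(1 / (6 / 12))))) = 145134619/141812 = 1023.43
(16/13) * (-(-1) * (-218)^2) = 760384/13 = 58491.08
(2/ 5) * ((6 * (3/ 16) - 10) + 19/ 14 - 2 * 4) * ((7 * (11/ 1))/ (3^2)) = -9559/180 = -53.11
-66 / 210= -11/35 = -0.31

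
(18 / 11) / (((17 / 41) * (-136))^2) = 15129/29399392 = 0.00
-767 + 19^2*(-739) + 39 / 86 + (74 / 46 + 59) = -529085207/1978 = -267484.94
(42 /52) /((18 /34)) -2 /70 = 4087/2730 = 1.50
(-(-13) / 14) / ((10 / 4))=13/35 = 0.37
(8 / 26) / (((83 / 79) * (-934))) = -158/503893 = 0.00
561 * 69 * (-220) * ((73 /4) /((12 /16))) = -207222180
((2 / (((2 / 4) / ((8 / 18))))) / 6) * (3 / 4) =0.22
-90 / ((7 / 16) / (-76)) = 109440/7 = 15634.29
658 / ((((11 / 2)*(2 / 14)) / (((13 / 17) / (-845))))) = -9212/12155 = -0.76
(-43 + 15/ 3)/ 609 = -38/609 = -0.06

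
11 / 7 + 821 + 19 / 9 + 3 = 52144/63 = 827.68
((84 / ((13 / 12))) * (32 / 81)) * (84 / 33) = 77.97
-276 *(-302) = 83352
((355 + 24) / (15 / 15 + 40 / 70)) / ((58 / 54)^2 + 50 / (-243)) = 1934037/7601 = 254.45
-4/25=-0.16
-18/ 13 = -1.38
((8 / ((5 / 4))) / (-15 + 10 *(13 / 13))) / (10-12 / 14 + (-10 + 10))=-0.14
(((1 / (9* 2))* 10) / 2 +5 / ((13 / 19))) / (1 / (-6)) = -1775/39 = -45.51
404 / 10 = 202/5 = 40.40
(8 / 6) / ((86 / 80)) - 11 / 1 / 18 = 487/774 = 0.63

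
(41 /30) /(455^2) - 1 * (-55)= 341591291/6210750 = 55.00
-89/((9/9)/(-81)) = 7209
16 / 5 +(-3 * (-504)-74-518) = 4616/5 = 923.20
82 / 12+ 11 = 107/6 = 17.83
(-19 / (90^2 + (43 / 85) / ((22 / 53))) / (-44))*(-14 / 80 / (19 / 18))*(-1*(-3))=-3213/121194232 = 0.00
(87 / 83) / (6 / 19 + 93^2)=551/4546657 = 0.00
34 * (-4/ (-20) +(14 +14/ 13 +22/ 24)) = 214727/390 = 550.58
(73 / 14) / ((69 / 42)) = 73/23 = 3.17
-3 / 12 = -1/4 = -0.25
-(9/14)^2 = -0.41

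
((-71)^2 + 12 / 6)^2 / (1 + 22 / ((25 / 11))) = 211932075/89 = 2381259.27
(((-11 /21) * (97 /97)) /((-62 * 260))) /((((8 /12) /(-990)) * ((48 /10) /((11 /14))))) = -19965/2527616 = -0.01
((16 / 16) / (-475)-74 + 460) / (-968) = -183349/459800 = -0.40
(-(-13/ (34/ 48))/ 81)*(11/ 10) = 572/2295 = 0.25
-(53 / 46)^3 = -1.53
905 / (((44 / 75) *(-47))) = -67875/2068 = -32.82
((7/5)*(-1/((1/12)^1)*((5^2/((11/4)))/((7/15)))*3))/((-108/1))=100/11 = 9.09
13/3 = 4.33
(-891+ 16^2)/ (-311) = 635/311 = 2.04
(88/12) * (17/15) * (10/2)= 374/9 = 41.56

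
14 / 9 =1.56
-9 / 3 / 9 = -1/3 = -0.33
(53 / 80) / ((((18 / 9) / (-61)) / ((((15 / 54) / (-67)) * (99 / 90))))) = 35563/385920 = 0.09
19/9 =2.11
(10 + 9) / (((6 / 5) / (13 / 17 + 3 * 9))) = 439.61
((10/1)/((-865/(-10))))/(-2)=-10/173 = -0.06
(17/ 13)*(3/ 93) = 0.04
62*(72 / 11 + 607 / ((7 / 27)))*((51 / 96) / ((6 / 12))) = 95272641/616 = 154663.38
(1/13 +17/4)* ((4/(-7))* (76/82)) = -8550/3731 = -2.29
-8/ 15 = -0.53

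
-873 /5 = -174.60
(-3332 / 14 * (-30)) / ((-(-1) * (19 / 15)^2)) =1606500/361 = 4450.14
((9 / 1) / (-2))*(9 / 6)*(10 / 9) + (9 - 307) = -611/2 = -305.50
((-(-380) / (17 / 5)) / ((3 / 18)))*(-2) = -22800/17 = -1341.18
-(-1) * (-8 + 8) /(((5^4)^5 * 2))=0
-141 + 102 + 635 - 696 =-100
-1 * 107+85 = -22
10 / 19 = 0.53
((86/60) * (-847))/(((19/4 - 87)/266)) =2767996/705 = 3926.24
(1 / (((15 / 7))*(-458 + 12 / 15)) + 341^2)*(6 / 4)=797455091/4572 = 174421.50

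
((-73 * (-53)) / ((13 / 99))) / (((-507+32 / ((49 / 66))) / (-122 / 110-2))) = 97255053/492505 = 197.47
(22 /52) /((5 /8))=44/65 = 0.68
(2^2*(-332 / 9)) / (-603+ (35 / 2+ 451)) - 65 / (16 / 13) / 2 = -1960753/77472 = -25.31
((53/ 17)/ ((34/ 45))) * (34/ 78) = 1.80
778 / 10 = 389/5 = 77.80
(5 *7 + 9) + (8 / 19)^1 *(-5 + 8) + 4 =936/19 = 49.26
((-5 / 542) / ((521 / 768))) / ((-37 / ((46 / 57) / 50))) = 2944/496286365 = 0.00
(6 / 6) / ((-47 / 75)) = -75/47 = -1.60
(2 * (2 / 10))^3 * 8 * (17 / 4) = 2.18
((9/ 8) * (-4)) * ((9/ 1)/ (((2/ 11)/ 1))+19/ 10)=-2313/10 = -231.30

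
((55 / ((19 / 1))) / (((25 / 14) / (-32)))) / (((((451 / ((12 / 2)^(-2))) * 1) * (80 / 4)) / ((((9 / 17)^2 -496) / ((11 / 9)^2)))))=36102276/681021275 = 0.05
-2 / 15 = -0.13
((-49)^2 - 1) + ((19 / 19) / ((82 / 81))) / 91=17908881/7462 = 2400.01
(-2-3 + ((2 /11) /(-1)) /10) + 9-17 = -716/55 = -13.02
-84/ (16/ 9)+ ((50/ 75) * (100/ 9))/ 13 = -65539/1404 = -46.68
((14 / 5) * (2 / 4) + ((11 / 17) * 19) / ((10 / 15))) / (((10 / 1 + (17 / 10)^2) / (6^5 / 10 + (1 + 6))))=26464558/21913 = 1207.71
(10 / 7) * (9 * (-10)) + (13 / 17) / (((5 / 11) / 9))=-67491/595 = -113.43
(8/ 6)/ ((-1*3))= -4/9 = -0.44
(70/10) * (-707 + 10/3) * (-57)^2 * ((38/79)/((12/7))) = -709488101/158 = -4490431.02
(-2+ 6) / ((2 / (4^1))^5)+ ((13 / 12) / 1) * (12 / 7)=909/7 = 129.86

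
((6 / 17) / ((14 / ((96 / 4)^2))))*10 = 145.21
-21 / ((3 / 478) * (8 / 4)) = -1673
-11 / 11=-1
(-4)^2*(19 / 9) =304/9 = 33.78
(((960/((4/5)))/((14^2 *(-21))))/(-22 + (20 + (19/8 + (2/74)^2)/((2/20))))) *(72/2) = -19713600/40866049 = -0.48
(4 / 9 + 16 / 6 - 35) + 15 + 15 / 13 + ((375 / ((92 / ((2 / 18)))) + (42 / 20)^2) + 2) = -8.87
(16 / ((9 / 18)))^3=32768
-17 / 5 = -3.40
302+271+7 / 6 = 3445/6 = 574.17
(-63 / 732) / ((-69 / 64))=0.08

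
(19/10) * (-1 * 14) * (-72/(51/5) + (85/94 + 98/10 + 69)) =-77198121/39950 = -1932.37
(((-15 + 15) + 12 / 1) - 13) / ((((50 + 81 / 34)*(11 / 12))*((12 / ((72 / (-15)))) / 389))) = 317424/97955 = 3.24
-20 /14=-10/7 = -1.43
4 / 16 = 1/4 = 0.25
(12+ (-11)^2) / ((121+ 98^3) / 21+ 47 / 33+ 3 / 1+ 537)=30723/10479512 = 0.00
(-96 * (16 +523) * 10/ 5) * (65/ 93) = -2242240/31 = -72330.32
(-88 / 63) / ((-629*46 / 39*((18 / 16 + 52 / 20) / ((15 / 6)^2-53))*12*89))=-15730/710961993 = 0.00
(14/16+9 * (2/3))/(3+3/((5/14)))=275/456 = 0.60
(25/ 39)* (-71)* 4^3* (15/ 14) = -284000/91 = -3120.88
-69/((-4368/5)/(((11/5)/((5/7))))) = 253/1040 = 0.24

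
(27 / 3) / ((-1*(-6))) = 3/2 = 1.50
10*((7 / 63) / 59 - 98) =-520370/531 = -979.98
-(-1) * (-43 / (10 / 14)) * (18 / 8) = -2709/20 = -135.45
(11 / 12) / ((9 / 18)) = 11/6 = 1.83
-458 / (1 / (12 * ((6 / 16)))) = -2061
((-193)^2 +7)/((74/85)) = 1583380/37 = 42794.05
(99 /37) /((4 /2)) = 99/74 = 1.34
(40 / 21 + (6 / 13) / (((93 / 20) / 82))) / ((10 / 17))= 144500/8463 = 17.07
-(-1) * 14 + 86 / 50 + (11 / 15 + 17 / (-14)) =16001/1050 = 15.24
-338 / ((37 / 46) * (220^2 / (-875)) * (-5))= -1.52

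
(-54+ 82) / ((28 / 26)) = 26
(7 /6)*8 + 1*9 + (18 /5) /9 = 18.73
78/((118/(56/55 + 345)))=742209/3245 = 228.72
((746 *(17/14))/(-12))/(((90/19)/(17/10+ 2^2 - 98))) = 111202117/75600 = 1470.93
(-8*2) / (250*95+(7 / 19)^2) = -5776/8573799 = 0.00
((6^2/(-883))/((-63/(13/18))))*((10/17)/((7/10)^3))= 260000/324372699 = 0.00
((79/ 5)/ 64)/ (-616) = -79/197120 = 0.00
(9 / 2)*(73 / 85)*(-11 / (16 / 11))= -79497/2720 = -29.23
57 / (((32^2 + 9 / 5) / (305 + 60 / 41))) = 17.03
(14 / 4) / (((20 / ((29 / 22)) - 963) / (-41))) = 8323/54974 = 0.15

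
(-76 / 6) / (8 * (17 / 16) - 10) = 76/9 = 8.44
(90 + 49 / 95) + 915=95524/95 = 1005.52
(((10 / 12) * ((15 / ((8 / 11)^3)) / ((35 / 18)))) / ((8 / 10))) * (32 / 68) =299475/30464 = 9.83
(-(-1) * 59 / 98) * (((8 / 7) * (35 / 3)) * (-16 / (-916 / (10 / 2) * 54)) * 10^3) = 11800000/908901 = 12.98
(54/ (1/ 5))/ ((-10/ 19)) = -513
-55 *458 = -25190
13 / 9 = 1.44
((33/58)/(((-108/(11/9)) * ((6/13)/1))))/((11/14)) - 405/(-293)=22538987/16518168 = 1.36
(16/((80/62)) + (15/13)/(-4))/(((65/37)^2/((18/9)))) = 4310981/549250 = 7.85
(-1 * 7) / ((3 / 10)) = -70/3 = -23.33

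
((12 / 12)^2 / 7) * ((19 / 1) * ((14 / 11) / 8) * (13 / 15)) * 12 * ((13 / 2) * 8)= 12844/55 = 233.53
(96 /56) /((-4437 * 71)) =-4/735063 = 0.00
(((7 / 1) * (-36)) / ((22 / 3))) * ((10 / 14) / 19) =-1.29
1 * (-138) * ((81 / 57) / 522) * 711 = -147177/551 = -267.11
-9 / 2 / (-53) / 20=9/2120 = 0.00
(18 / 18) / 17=1/17 = 0.06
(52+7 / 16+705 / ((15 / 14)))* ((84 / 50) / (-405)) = -2947/1000 = -2.95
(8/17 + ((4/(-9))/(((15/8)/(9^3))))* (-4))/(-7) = -58792/595 = -98.81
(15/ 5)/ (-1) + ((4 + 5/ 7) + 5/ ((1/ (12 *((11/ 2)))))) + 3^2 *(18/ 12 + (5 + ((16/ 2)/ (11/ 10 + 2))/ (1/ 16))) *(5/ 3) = 455079/434 = 1048.57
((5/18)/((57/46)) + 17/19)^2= 329476/263169 = 1.25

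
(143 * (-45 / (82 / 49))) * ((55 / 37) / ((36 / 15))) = -28903875/12136 = -2381.66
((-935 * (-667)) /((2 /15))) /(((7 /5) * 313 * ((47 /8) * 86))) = 93546750/4428011 = 21.13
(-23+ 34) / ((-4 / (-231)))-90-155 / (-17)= 37697/68 = 554.37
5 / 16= 0.31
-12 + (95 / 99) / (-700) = -166339/13860 = -12.00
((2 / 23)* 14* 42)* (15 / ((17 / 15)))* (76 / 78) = 3351600/5083 = 659.37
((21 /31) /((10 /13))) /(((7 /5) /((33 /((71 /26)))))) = 16731/2201 = 7.60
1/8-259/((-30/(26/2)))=13483/120 = 112.36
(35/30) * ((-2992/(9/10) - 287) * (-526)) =59838023/27 = 2216223.07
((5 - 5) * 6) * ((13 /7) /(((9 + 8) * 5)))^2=0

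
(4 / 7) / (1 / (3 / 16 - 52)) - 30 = -1669/28 = -59.61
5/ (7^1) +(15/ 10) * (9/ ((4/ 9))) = 1741/56 = 31.09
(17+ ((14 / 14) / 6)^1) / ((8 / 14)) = 721/24 = 30.04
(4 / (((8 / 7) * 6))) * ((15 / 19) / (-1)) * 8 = -70/19 = -3.68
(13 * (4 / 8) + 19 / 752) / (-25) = -4907/18800 = -0.26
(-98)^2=9604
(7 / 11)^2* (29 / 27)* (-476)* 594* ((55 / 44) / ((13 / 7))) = -11836930/143 = -82775.73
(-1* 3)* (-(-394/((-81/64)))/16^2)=197/54 = 3.65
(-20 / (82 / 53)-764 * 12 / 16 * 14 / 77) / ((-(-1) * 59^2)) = -52816/1569931 = -0.03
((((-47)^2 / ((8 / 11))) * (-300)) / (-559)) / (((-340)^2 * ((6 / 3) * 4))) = 72897/41357056 = 0.00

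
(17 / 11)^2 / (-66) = -0.04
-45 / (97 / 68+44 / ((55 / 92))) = -0.60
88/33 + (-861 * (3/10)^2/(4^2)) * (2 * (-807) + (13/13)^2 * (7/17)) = 637906057/81600 = 7817.48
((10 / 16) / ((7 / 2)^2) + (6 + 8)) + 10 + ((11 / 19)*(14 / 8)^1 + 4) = 108235/3724 = 29.06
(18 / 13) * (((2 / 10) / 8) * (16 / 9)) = 0.06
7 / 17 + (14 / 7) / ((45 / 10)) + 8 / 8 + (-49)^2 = 367637/153 = 2402.86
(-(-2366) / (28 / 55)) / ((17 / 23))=213785/34 = 6287.79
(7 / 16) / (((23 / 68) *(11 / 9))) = 1071/1012 = 1.06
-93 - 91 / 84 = -1129/12 = -94.08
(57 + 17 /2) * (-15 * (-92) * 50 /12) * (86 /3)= 10796583.33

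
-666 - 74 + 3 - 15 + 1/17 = -12783/17 = -751.94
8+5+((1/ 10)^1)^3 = 13001/1000 = 13.00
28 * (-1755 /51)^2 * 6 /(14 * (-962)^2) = 6075/395641 = 0.02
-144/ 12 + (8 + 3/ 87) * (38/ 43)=-6110/1247 = -4.90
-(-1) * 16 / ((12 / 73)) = 292/3 = 97.33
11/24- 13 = -301/24 = -12.54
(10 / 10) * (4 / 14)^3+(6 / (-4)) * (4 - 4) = 0.02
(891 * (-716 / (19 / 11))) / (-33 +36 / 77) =180116244/15865 = 11353.06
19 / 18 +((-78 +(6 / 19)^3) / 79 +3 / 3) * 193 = 34873909/9753498 = 3.58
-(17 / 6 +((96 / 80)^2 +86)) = -13541/150 = -90.27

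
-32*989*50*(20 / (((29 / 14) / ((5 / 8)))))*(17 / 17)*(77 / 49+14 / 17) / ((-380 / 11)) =326370000/493 = 662008.11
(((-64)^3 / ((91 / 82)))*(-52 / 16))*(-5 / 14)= -13434880/49 = -274181.22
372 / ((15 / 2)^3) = 992/1125 = 0.88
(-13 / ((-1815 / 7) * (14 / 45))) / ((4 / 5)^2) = 975/3872 = 0.25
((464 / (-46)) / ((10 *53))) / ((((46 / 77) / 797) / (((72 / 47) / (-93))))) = 85425648/204249545 = 0.42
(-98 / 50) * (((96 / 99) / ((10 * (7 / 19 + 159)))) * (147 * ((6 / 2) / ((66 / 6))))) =-547428/11449625 = -0.05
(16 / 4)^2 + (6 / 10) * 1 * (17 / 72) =1937/120 = 16.14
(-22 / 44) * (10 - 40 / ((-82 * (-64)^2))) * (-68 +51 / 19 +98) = -260723745/1595392 = -163.42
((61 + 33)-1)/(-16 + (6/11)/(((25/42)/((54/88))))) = -281325/46699 = -6.02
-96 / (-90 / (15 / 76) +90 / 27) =144/679 = 0.21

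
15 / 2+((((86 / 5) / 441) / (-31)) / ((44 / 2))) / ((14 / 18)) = 8772139/1169630 = 7.50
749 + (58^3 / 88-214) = 30274/11 = 2752.18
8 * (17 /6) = 22.67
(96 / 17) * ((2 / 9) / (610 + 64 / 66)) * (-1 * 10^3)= -352000/171377 = -2.05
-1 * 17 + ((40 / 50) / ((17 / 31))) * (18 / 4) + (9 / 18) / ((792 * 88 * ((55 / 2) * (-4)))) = -10.44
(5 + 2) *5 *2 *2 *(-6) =-840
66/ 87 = 22/29 = 0.76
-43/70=-0.61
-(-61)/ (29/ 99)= 6039/29 = 208.24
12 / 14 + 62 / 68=421/238 = 1.77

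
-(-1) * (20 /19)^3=8000/6859 = 1.17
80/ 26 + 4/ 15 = 652/195 = 3.34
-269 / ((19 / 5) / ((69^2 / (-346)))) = 6403545/6574 = 974.07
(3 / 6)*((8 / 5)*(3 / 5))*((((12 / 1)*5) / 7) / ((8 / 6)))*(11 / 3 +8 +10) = 468/7 = 66.86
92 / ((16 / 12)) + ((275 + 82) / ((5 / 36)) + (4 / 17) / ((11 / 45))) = 2468739/935 = 2640.36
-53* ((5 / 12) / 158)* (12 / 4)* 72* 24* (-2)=114480/79 = 1449.11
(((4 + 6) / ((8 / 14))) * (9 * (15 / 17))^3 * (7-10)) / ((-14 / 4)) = 36905625/4913 = 7511.83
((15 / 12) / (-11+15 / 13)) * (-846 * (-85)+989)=-4738435/512 = -9254.76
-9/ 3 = -3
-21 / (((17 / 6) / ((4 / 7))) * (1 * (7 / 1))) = -72/119 = -0.61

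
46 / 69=2/3 = 0.67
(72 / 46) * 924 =33264/23 = 1446.26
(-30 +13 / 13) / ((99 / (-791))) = 22939/99 = 231.71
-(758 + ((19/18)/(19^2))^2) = -758.00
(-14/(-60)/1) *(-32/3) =-112/45 = -2.49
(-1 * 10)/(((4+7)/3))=-30/11 = -2.73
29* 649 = 18821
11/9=1.22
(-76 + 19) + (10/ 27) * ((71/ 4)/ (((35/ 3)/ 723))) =14717/42 = 350.40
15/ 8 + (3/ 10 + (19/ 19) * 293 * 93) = 1090047/40 = 27251.18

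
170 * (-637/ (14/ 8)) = -61880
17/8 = 2.12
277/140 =1.98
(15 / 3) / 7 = 5/7 = 0.71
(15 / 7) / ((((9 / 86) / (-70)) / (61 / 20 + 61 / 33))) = -695095/99 = -7021.16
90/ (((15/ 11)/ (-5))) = -330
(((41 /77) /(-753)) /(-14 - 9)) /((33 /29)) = 1189/44007579 = 0.00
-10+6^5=7766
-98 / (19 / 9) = -882/19 = -46.42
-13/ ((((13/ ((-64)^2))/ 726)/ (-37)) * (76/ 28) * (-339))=-256729088/2147 = -119575.73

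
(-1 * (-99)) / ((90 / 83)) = 913/10 = 91.30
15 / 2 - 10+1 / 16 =-39/16 = -2.44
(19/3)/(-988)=-1/156 = -0.01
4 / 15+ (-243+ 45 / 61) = -221426/915 = -242.00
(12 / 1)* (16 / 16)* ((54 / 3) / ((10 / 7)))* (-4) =-3024/5 = -604.80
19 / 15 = 1.27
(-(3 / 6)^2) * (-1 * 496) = 124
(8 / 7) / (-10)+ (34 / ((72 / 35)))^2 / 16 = 12307931/725760 = 16.96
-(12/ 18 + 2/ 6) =-1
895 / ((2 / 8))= 3580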